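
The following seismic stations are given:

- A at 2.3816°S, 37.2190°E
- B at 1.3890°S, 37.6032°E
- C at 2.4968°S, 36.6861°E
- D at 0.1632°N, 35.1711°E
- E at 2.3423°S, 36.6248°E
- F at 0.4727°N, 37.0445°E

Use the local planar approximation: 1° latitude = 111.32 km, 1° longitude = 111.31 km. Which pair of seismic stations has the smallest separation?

Pairwise distances:
A–B: 118.4833 km
A–C: 60.6875 km
A–D: 363.6119 km
A–E: 66.2849 km
A–F: 318.3338 km
B–C: 160.0897 km
B–D: 321.1610 km
B–E: 152.0598 km
B–F: 216.3740 km
C–D: 340.7631 km
C–E: 18.5030 km
C–F: 332.9633 km
D–E: 322.4515 km
D–F: 211.3552 km
E–F: 316.8290 km
Closest pair: C–E at 18.5030 km.

C and E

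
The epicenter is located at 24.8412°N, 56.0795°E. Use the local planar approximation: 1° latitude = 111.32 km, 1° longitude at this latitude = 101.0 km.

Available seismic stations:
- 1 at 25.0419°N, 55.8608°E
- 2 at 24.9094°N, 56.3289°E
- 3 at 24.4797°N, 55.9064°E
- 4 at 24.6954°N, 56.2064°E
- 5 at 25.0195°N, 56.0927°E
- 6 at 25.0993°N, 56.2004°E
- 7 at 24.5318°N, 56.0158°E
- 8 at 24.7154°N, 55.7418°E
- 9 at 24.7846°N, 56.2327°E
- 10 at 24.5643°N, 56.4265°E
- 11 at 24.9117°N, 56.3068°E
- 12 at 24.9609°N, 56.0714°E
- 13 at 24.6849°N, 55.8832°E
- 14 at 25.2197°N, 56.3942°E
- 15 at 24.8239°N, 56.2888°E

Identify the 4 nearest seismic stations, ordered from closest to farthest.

Distances from 24.8412°N, 56.0795°E:
1: 31.4177 km
2: 26.3086 km
3: 43.8759 km
4: 20.6809 km
5: 19.8931 km
6: 31.2188 km
7: 35.0382 km
8: 36.8707 km
9: 16.7069 km
10: 46.6738 km
11: 24.2617 km
12: 13.3501 km
13: 26.3784 km
14: 52.7787 km
15: 21.2268 km
Sorted: 12 (13.3501 km) < 9 (16.7069 km) < 5 (19.8931 km) < 4 (20.6809 km) < 15 (21.2268 km) < 11 (24.2617 km) < …

12, 9, 5, 4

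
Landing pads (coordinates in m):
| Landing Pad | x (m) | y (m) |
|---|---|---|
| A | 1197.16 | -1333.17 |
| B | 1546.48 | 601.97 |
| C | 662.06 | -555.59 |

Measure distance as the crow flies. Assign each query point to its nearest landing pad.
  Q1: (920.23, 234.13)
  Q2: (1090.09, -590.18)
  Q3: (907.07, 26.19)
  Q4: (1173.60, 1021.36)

Q1→B; Q2→C; Q3→C; Q4→B

Q1 at (920.23, 234.13):
  A: √((276.93)² + (-1567.30)²) = √(76690.2249 + 2456429.2900) = 1591.58 m
  B: √((626.25)² + (367.84)²) = √(392189.0625 + 135306.2656) = 726.29 m
  C: √((-258.17)² + (-789.72)²) = √(66651.7489 + 623657.6784) = 830.85 m
  → nearest: B (726.29 m)
Q2 at (1090.09, -590.18):
  A: √((107.07)² + (-742.99)²) = √(11463.9849 + 552034.1401) = 750.67 m
  B: √((456.39)² + (1192.15)²) = √(208291.8321 + 1421221.6225) = 1276.52 m
  C: √((-428.03)² + (34.59)²) = √(183209.6809 + 1196.4681) = 429.43 m
  → nearest: C (429.43 m)
Q3 at (907.07, 26.19):
  A: √((290.09)² + (-1359.36)²) = √(84152.2081 + 1847859.6096) = 1389.97 m
  B: √((639.41)² + (575.78)²) = √(408845.1481 + 331522.6084) = 860.45 m
  C: √((-245.01)² + (-581.78)²) = √(60029.9001 + 338467.9684) = 631.27 m
  → nearest: C (631.27 m)
Q4 at (1173.60, 1021.36):
  A: √((23.56)² + (-2354.53)²) = √(555.0736 + 5543811.5209) = 2354.65 m
  B: √((372.88)² + (-419.39)²) = √(139039.4944 + 175887.9721) = 561.18 m
  C: √((-511.54)² + (-1576.95)²) = √(261673.1716 + 2486771.3025) = 1657.84 m
  → nearest: B (561.18 m)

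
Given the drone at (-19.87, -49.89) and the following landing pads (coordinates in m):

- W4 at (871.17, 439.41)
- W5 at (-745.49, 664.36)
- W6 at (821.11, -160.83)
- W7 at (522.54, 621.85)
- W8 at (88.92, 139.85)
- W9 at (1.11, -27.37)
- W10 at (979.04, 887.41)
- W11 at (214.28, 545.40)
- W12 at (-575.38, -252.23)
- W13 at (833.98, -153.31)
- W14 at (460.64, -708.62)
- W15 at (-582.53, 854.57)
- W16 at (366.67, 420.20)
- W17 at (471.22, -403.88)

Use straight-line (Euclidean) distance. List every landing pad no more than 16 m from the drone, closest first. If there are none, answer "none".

Distances from (-19.87, -49.89):
W4: 1016.55 m
W5: 1018.17 m
W6: 848.27 m
W7: 863.39 m
W8: 218.72 m
W9: 30.78 m
W10: 1369.80 m
W11: 639.68 m
W12: 591.21 m
W13: 860.09 m
W14: 815.36 m
W15: 1065.19 m
W16: 608.60 m
W17: 605.37 m
Threshold 16 m: none within range.

none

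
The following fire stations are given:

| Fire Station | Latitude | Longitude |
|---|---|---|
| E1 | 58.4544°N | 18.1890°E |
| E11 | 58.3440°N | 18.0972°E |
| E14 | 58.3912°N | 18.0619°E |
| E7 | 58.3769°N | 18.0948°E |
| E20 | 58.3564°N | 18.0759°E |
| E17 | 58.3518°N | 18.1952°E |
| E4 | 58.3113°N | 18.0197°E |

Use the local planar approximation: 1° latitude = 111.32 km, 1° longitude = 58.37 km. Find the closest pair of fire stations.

E11 and E20

Pairwise distances:
E11–E20: √((0.0124·111.32)² + (-0.0213·58.37)²) = √(1.905416 + 1.545748) = 1.8577 km
E14–E7: √((-0.0143·111.32)² + (0.0329·58.37)²) = √(2.534069 + 3.687832) = 2.4944 km
E7–E20: √((-0.0205·111.32)² + (-0.0189·58.37)²) = √(5.207798 + 1.217035) = 2.5347 km
E11–E7: √((0.0329·111.32)² + (-0.0024·58.37)²) = √(13.413379 + 0.019625) = 3.6651 km
E14–E20: √((-0.0348·111.32)² + (0.0140·58.37)²) = √(15.007380 + 0.667783) = 3.9592 km
E11–E14: √((0.0472·111.32)² + (-0.0353·58.37)²) = √(27.607711 + 4.245500) = 5.6439 km
E11–E17: √((0.0078·111.32)² + (0.0980·58.37)²) = √(0.753938 + 32.721374) = 5.7858 km
E11–E4: √((-0.0327·111.32)² + (-0.0775·58.37)²) = √(13.250794 + 20.463636) = 5.8064 km
E20–E4: √((-0.0451·111.32)² + (-0.0562·58.37)²) = √(25.205742 + 10.760985) = 5.9972 km
E7–E17: √((-0.0251·111.32)² + (0.1004·58.37)²) = √(7.807174 + 34.343679) = 6.4924 km
E20–E17: √((-0.0046·111.32)² + (0.1193·58.37)²) = √(0.262218 + 48.490903) = 6.9823 km
E7–E4: √((-0.0656·111.32)² + (-0.0751·58.37)²) = √(53.327850 + 19.215835) = 8.5173 km
E14–E17: √((-0.0394·111.32)² + (0.1333·58.37)²) = √(19.237066 + 60.539619) = 8.9318 km
E14–E4: √((-0.0799·111.32)² + (-0.0422·58.37)²) = √(79.111561 + 6.067423) = 9.2292 km
E1–E14: √((-0.0632·111.32)² + (-0.1271·58.37)²) = √(49.497191 + 55.038994) = 10.2243 km
E1–E7: √((-0.0775·111.32)² + (-0.0942·58.37)²) = √(74.430305 + 30.232996) = 10.2305 km
E17–E4: √((-0.0405·111.32)² + (-0.1755·58.37)²) = √(20.326212 + 104.938204) = 11.1922 km
E1–E17: √((-0.1026·111.32)² + (0.0062·58.37)²) = √(130.449109 + 0.130967) = 11.4272 km
E1–E20: √((-0.0980·111.32)² + (-0.1131·58.37)²) = √(119.014136 + 43.581743) = 12.7513 km
E1–E11: √((-0.1104·111.32)² + (-0.0918·58.37)²) = √(151.037414 + 28.712086) = 13.4071 km
E1–E4: √((-0.1431·111.32)² + (-0.1693·58.37)²) = √(253.761459 + 97.654734) = 18.7461 km
Closest pair: E11–E20 at 1.8577 km.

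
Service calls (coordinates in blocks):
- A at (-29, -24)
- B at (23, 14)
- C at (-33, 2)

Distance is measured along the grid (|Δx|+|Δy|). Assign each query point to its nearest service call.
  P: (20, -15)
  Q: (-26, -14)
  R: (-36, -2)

P at (20, -15):
  A: 58 blocks
  B: 32 blocks
  C: 70 blocks
  → nearest: B (32 blocks)
Q at (-26, -14):
  A: 13 blocks
  B: 77 blocks
  C: 23 blocks
  → nearest: A (13 blocks)
R at (-36, -2):
  A: 29 blocks
  B: 75 blocks
  C: 7 blocks
  → nearest: C (7 blocks)

P→B; Q→A; R→C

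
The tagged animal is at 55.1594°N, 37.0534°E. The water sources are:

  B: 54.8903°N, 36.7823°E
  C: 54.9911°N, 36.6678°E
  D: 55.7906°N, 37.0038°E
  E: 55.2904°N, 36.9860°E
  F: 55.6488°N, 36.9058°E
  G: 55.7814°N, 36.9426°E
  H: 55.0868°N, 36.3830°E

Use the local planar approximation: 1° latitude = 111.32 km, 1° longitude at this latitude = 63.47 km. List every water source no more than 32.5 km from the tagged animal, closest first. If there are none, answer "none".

E, C

Distances from 55.1594°N, 37.0534°E:
B: √((-0.2691·111.32)² + (-0.2711·63.47)²) = √(897.374637 + 296.071110) = 34.5463 km
C: √((-0.1683·111.32)² + (-0.3856·63.47)²) = √(351.006070 + 598.978242) = 30.8218 km
D: √((0.6312·111.32)² + (-0.0496·63.47)²) = √(4937.196083 + 9.910609) = 70.3357 km
E: √((0.1310·111.32)² + (-0.0674·63.47)²) = √(212.661556 + 18.300240) = 15.1974 km
F: √((0.4894·111.32)² + (-0.1476·63.47)²) = √(2968.071272 + 87.762647) = 55.2796 km
G: √((0.6220·111.32)² + (-0.1108·63.47)²) = √(4794.321620 + 49.455719) = 69.5973 km
H: √((-0.0726·111.32)² + (-0.6704·63.47)²) = √(65.316008 + 1810.527009) = 43.3110 km
Threshold 32.5 km: E (15.1974 km), C (30.8218 km) are within range.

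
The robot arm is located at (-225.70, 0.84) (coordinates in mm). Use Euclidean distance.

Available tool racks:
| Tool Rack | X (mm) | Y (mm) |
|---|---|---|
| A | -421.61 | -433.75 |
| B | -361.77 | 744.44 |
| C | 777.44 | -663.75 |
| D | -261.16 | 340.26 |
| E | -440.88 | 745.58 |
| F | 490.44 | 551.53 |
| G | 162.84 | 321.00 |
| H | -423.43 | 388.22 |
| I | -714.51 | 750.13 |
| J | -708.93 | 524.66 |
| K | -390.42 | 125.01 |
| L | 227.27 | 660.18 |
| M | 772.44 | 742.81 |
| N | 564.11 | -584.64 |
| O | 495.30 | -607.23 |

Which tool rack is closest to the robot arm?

Distances from (-225.70, 0.84):
A: 476.71 mm
B: 755.95 mm
C: 1203.32 mm
D: 341.27 mm
E: 775.20 mm
F: 903.39 mm
G: 503.45 mm
H: 434.93 mm
I: 894.63 mm
J: 712.67 mm
K: 206.28 mm
L: 799.94 mm
M: 1243.71 mm
N: 983.15 mm
O: 943.18 mm
Minimum: K at 206.28 mm.

K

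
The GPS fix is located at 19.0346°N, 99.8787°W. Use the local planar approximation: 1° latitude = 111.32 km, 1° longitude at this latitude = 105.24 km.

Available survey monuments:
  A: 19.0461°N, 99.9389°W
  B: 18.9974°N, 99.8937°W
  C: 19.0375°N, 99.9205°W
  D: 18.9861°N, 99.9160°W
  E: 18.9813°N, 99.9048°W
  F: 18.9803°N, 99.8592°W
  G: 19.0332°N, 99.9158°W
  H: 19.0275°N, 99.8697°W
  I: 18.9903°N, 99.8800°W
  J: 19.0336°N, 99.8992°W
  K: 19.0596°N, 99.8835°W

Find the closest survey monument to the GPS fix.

H

Distances from 19.0346°N, 99.8787°W:
A: √((0.0115·111.32)² + (-0.0602·105.24)²) = √(1.638861 + 40.137901) = 6.4635 km
B: √((-0.0372·111.32)² + (-0.0150·105.24)²) = √(17.148742 + 2.491978) = 4.4318 km
C: √((0.0029·111.32)² + (-0.0418·105.24)²) = √(0.104218 + 19.351483) = 4.4109 km
D: √((-0.0485·111.32)² + (-0.0373·105.24)²) = √(29.149417 + 15.409173) = 6.6752 km
E: √((-0.0533·111.32)² + (-0.0261·105.24)²) = √(35.204713 + 7.544712) = 6.5383 km
F: √((-0.0543·111.32)² + (0.0195·105.24)²) = √(36.538108 + 4.211443) = 6.3835 km
G: √((-0.0014·111.32)² + (-0.0371·105.24)²) = √(0.024289 + 15.244371) = 3.9075 km
H: √((-0.0071·111.32)² + (0.0090·105.24)²) = √(0.624688 + 0.897112) = 1.2336 km
I: √((-0.0443·111.32)² + (-0.0013·105.24)²) = √(24.319456 + 0.018718) = 4.9334 km
J: √((-0.0010·111.32)² + (-0.0205·105.24)²) = √(0.012392 + 4.654461) = 2.1603 km
K: √((0.0250·111.32)² + (-0.0048·105.24)²) = √(7.745089 + 0.255179) = 2.8285 km
Minimum: H at 1.2336 km.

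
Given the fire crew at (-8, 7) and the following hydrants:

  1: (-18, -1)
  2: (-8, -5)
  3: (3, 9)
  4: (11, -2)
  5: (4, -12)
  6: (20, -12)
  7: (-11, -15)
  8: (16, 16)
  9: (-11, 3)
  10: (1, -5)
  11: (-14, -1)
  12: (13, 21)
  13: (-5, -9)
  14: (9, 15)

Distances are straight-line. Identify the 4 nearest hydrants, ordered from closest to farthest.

9, 11, 3, 2

Distances from (-8, 7):
1: √((-10)² + (-8)²) = √(100.000 + 64.000) = 12.8
2: √((0)² + (-12)²) = √(0.000 + 144.000) = 12.0
3: √((11)² + (2)²) = √(121.000 + 4.000) = 11.2
4: √((19)² + (-9)²) = √(361.000 + 81.000) = 21.0
5: √((12)² + (-19)²) = √(144.000 + 361.000) = 22.5
6: √((28)² + (-19)²) = √(784.000 + 361.000) = 33.8
7: √((-3)² + (-22)²) = √(9.000 + 484.000) = 22.2
8: √((24)² + (9)²) = √(576.000 + 81.000) = 25.6
9: √((-3)² + (-4)²) = √(9.000 + 16.000) = 5.0
10: √((9)² + (-12)²) = √(81.000 + 144.000) = 15.0
11: √((-6)² + (-8)²) = √(36.000 + 64.000) = 10.0
12: √((21)² + (14)²) = √(441.000 + 196.000) = 25.2
13: √((3)² + (-16)²) = √(9.000 + 256.000) = 16.3
14: √((17)² + (8)²) = √(289.000 + 64.000) = 18.8
Sorted: 9 (5.0) < 11 (10.0) < 3 (11.2) < 2 (12.0) < 1 (12.8) < 10 (15.0) < …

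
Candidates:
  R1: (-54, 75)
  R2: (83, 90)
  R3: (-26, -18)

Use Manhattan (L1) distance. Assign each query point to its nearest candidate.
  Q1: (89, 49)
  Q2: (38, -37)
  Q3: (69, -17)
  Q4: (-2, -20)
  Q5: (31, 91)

Q1→R2; Q2→R3; Q3→R3; Q4→R3; Q5→R2

Q1 at (89, 49):
  R1: |-143| + |26| = 143 + 26 = 169
  R2: |-6| + |41| = 6 + 41 = 47
  R3: |-115| + |-67| = 115 + 67 = 182
  → nearest: R2 (47)
Q2 at (38, -37):
  R1: |-92| + |112| = 92 + 112 = 204
  R2: |45| + |127| = 45 + 127 = 172
  R3: |-64| + |19| = 64 + 19 = 83
  → nearest: R3 (83)
Q3 at (69, -17):
  R1: |-123| + |92| = 123 + 92 = 215
  R2: |14| + |107| = 14 + 107 = 121
  R3: |-95| + |-1| = 95 + 1 = 96
  → nearest: R3 (96)
Q4 at (-2, -20):
  R1: |-52| + |95| = 52 + 95 = 147
  R2: |85| + |110| = 85 + 110 = 195
  R3: |-24| + |2| = 24 + 2 = 26
  → nearest: R3 (26)
Q5 at (31, 91):
  R1: |-85| + |-16| = 85 + 16 = 101
  R2: |52| + |-1| = 52 + 1 = 53
  R3: |-57| + |-109| = 57 + 109 = 166
  → nearest: R2 (53)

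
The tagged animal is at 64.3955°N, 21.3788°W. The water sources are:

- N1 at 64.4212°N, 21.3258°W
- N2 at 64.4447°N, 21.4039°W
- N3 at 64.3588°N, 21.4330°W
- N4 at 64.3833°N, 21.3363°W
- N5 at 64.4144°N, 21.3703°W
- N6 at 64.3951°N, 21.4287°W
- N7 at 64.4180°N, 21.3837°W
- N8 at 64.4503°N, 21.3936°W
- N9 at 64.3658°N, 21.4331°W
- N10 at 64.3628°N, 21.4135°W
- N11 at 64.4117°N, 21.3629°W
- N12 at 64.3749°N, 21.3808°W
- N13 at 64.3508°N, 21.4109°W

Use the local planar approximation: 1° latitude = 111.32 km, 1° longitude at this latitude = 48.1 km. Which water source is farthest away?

N8

Distances from 64.3955°N, 21.3788°W:
N1: 3.8319 km
N2: 5.6084 km
N3: 4.8464 km
N4: 2.4543 km
N5: 2.1433 km
N6: 2.4006 km
N7: 2.5158 km
N8: 6.1417 km
N9: 4.2134 km
N10: 4.0046 km
N11: 1.9589 km
N12: 2.2952 km
N13: 5.2100 km
Maximum: N8 at 6.1417 km.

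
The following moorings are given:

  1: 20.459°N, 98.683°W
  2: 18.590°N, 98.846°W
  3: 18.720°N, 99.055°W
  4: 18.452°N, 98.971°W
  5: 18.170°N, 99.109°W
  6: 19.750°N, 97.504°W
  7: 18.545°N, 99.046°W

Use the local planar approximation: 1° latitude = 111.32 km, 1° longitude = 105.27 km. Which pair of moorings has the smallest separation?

4 and 7

Pairwise distances:
4–7: 13.020 km
3–7: 19.504 km
2–4: 20.227 km
2–7: 21.642 km
2–3: 26.334 km
3–4: 31.117 km
4–5: 34.591 km
5–7: 42.269 km
2–5: 54.337 km
3–5: 61.489 km
1–6: 147.083 km
2–6: 191.397 km
1–3: 197.507 km
3–6: 199.512 km
1–2: 208.763 km
6–7: 210.579 km
4–6: 211.488 km
1–7: 216.466 km
1–4: 225.467 km
5–6: 243.891 km
1–5: 258.728 km
Closest pair: 4–7 at 13.020 km.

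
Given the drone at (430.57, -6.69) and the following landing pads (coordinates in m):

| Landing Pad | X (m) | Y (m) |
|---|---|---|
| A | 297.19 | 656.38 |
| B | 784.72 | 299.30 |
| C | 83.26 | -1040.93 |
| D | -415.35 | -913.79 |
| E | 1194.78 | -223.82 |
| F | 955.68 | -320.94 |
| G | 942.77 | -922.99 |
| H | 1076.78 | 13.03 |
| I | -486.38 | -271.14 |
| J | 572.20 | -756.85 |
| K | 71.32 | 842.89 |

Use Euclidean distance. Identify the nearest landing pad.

Distances from (430.57, -6.69):
A: √((-133.38)² + (663.07)²) = √(17790.2244 + 439661.8249) = 676.35 m
B: √((354.15)² + (305.99)²) = √(125422.2225 + 93629.8801) = 468.03 m
C: √((-347.31)² + (-1034.24)²) = √(120624.2361 + 1069652.3776) = 1091.00 m
D: √((-845.92)² + (-907.10)²) = √(715580.6464 + 822830.4100) = 1240.33 m
E: √((764.21)² + (-217.13)²) = √(584016.9241 + 47145.4369) = 794.46 m
F: √((525.11)² + (-314.25)²) = √(275740.5121 + 98753.0625) = 611.96 m
G: √((512.20)² + (-916.30)²) = √(262348.8400 + 839605.6900) = 1049.74 m
H: √((646.21)² + (19.72)²) = √(417587.3641 + 388.8784) = 646.51 m
I: √((-916.95)² + (-264.45)²) = √(840797.3025 + 69933.8025) = 954.32 m
J: √((141.63)² + (-750.16)²) = √(20059.0569 + 562740.0256) = 763.41 m
K: √((-359.25)² + (849.58)²) = √(129060.5625 + 721786.1764) = 922.41 m
Minimum: B at 468.03 m.

B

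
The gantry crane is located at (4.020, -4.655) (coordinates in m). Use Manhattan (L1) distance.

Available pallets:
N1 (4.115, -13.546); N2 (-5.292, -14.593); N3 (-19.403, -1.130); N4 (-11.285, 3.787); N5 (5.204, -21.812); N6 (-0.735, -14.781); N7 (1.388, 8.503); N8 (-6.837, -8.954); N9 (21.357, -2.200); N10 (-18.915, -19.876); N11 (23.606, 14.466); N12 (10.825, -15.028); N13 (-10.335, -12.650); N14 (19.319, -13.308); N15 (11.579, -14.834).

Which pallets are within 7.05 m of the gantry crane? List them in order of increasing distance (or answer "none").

Distances from (4.020, -4.655):
N1: 8.986 m
N2: 19.250 m
N3: 26.948 m
N4: 23.747 m
N5: 18.341 m
N6: 14.881 m
N7: 15.790 m
N8: 15.156 m
N9: 19.792 m
N10: 38.156 m
N11: 38.707 m
N12: 17.178 m
N13: 22.350 m
N14: 23.952 m
N15: 17.738 m
Threshold 7.05 m: none within range.

none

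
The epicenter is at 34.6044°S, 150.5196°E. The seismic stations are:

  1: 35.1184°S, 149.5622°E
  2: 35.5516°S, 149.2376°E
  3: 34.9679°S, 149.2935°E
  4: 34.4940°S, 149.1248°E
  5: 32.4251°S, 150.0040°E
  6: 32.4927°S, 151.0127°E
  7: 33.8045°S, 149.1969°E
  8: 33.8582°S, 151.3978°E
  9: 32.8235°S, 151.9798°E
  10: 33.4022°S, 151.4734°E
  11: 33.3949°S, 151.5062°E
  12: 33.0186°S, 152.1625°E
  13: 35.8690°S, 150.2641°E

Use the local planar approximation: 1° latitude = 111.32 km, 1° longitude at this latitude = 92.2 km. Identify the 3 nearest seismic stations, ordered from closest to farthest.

Distances from 34.6044°S, 150.5196°E:
1: 105.1948 km
2: 158.3964 km
3: 120.0704 km
4: 129.1865 km
5: 247.2135 km
6: 239.4305 km
7: 151.0017 km
8: 116.0012 km
9: 239.6421 km
10: 160.1364 km
11: 162.4897 km
12: 232.6114 km
13: 142.7327 km
Sorted: 1 (105.1948 km) < 8 (116.0012 km) < 3 (120.0704 km) < 4 (129.1865 km) < 13 (142.7327 km) < …

1, 8, 3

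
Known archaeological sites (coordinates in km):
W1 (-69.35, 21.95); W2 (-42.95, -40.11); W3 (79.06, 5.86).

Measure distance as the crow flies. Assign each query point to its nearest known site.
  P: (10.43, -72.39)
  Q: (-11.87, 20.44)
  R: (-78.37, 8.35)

P→W2; Q→W1; R→W1

P at (10.43, -72.39):
  W1: 123.55 km
  W2: 62.38 km
  W3: 104.08 km
  → nearest: W2 (62.38 km)
Q at (-11.87, 20.44):
  W1: 57.50 km
  W2: 68.06 km
  W3: 92.09 km
  → nearest: W1 (57.50 km)
R at (-78.37, 8.35):
  W1: 16.32 km
  W2: 60.02 km
  W3: 157.45 km
  → nearest: W1 (16.32 km)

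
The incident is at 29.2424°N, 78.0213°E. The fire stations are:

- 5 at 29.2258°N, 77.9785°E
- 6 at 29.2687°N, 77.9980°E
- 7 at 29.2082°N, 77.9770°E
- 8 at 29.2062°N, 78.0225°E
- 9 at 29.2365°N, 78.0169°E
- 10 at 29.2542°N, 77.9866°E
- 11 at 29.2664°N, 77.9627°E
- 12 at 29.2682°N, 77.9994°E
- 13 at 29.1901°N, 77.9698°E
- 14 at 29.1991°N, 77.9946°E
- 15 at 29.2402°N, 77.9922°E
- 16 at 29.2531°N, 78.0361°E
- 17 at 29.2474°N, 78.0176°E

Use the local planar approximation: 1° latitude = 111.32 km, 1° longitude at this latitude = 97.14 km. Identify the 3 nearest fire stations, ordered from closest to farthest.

17, 9, 16

Distances from 29.2424°N, 78.0213°E:
5: √((-0.0166·111.32)² + (-0.0428·97.14)²) = √(3.414779 + 17.285571) = 4.5498 km
6: √((0.0263·111.32)² + (-0.0233·97.14)²) = √(8.571521 + 5.122808) = 3.7006 km
7: √((-0.0342·111.32)² + (-0.0443·97.14)²) = √(14.494345 + 18.518408) = 5.7457 km
8: √((-0.0362·111.32)² + (0.0012·97.14)²) = √(16.239159 + 0.013588) = 4.0315 km
9: √((-0.0059·111.32)² + (-0.0044·97.14)²) = √(0.431370 + 0.182684) = 0.7836 km
10: √((0.0118·111.32)² + (-0.0347·97.14)²) = √(1.725482 + 11.362009) = 3.6177 km
11: √((0.0240·111.32)² + (-0.0586·97.14)²) = √(7.137874 + 32.403463) = 6.2882 km
12: √((0.0258·111.32)² + (-0.0219·97.14)²) = √(8.248706 + 4.525686) = 3.5741 km
13: √((-0.0523·111.32)² + (-0.0515·97.14)²) = √(33.896103 + 25.027107) = 7.6761 km
14: √((-0.0433·111.32)² + (-0.0267·97.14)²) = √(23.233904 + 6.726958) = 5.4737 km
15: √((-0.0022·111.32)² + (-0.0291·97.14)²) = √(0.059978 + 7.990651) = 2.8374 km
16: √((0.0107·111.32)² + (0.0148·97.14)²) = √(1.418776 + 2.066901) = 1.8670 km
17: √((0.0050·111.32)² + (-0.0037·97.14)²) = √(0.309804 + 0.129181) = 0.6626 km
Sorted: 17 (0.6626 km) < 9 (0.7836 km) < 16 (1.8670 km) < 15 (2.8374 km) < 12 (3.5741 km) < …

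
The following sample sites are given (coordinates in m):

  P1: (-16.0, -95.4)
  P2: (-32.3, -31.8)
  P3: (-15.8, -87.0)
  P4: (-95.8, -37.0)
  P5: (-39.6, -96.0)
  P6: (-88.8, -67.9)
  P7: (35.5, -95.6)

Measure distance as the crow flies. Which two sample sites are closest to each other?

P1 and P3

Pairwise distances:
P1–P3: 8.4 m
P1–P5: 23.6 m
P3–P5: 25.4 m
P4–P6: 31.7 m
P1–P7: 51.5 m
P3–P7: 52.0 m
P5–P6: 56.7 m
P2–P3: 57.6 m
P2–P4: 63.7 m
P2–P5: 64.6 m
P1–P2: 65.7 m
P2–P6: 67.0 m
P5–P7: 75.1 m
P3–P6: 75.5 m
P1–P6: 77.8 m
P4–P5: 81.5 m
P2–P7: 93.1 m
P3–P4: 94.3 m
P1–P4: 98.9 m
P6–P7: 127.3 m
P4–P7: 143.8 m
Closest pair: P1–P3 at 8.4 m.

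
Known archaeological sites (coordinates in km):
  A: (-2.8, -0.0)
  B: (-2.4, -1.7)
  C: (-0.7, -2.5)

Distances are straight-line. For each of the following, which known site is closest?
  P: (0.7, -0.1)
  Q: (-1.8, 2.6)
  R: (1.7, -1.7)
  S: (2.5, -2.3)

P at (0.7, -0.1):
  A: 3.50 km
  B: 3.49 km
  C: 2.78 km
  → nearest: C (2.78 km)
Q at (-1.8, 2.6):
  A: 2.79 km
  B: 4.34 km
  C: 5.22 km
  → nearest: A (2.79 km)
R at (1.7, -1.7):
  A: 4.81 km
  B: 4.10 km
  C: 2.53 km
  → nearest: C (2.53 km)
S at (2.5, -2.3):
  A: 5.78 km
  B: 4.94 km
  C: 3.21 km
  → nearest: C (3.21 km)

P→C; Q→A; R→C; S→C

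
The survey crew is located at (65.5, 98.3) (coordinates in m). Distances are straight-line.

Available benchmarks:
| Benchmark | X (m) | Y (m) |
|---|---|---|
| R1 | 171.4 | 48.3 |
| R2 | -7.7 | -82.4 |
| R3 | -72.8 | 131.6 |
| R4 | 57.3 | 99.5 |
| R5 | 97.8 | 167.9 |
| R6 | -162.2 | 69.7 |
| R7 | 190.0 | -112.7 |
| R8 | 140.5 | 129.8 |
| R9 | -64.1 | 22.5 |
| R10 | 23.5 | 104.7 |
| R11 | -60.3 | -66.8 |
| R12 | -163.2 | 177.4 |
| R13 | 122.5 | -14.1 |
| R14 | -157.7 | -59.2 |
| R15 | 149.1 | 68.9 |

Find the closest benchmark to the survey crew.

Distances from (65.5, 98.3):
R1: 117.1 m
R2: 195.0 m
R3: 142.3 m
R4: 8.3 m
R5: 76.7 m
R6: 229.5 m
R7: 245.0 m
R8: 81.3 m
R9: 150.1 m
R10: 42.5 m
R11: 207.6 m
R12: 242.0 m
R13: 126.0 m
R14: 273.2 m
R15: 88.6 m
Minimum: R4 at 8.3 m.

R4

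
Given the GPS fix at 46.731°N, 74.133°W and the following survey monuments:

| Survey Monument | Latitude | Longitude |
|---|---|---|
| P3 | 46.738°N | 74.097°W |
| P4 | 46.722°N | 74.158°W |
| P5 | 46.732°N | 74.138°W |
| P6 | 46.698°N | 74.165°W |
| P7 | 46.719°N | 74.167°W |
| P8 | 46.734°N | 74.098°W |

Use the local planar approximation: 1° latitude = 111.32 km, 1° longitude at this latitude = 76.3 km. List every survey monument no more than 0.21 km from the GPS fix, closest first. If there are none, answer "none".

none

Distances from 46.731°N, 74.133°W:
P3: √((0.007·111.32)² + (0.036·76.3)²) = √(0.60721 + 7.54491) = 2.855 km
P4: √((-0.009·111.32)² + (-0.025·76.3)²) = √(1.00376 + 3.63856) = 2.155 km
P5: √((0.001·111.32)² + (-0.005·76.3)²) = √(0.01239 + 0.14554) = 0.397 km
P6: √((-0.033·111.32)² + (-0.032·76.3)²) = √(13.49504 + 5.96141) = 4.411 km
P7: √((-0.012·111.32)² + (-0.034·76.3)²) = √(1.78447 + 6.72987) = 2.918 km
P8: √((0.003·111.32)² + (0.035·76.3)²) = √(0.11153 + 7.13157) = 2.691 km
Threshold 0.21 km: none within range.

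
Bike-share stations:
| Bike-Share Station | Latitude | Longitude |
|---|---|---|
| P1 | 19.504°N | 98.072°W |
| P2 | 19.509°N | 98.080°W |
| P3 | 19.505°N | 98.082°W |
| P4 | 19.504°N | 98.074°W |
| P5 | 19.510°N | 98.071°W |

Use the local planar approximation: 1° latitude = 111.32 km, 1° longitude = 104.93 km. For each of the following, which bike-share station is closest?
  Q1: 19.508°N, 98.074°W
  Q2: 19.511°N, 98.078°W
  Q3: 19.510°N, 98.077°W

Q1 at 19.508°N, 98.074°W:
  P1: 0.492 km
  P2: 0.639 km
  P3: 0.903 km
  P4: 0.445 km
  P5: 0.386 km
  → nearest: P5 (0.386 km)
Q2 at 19.511°N, 98.078°W:
  P1: 1.002 km
  P2: 0.306 km
  P3: 0.789 km
  P4: 0.885 km
  P5: 0.743 km
  → nearest: P2 (0.306 km)
Q3 at 19.510°N, 98.077°W:
  P1: 0.849 km
  P2: 0.334 km
  P3: 0.765 km
  P4: 0.738 km
  P5: 0.630 km
  → nearest: P2 (0.334 km)

Q1→P5; Q2→P2; Q3→P2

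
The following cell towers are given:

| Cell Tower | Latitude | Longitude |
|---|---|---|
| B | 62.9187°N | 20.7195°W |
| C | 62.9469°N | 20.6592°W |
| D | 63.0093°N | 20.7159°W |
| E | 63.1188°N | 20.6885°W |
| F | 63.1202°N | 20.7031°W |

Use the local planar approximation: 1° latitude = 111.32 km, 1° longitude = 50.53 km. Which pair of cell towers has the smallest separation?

Pairwise distances:
E–F: √((0.0014·111.32)² + (-0.0146·50.53)²) = √(0.024289 + 0.544257) = 0.7540 km
B–C: √((0.0282·111.32)² + (0.0603·50.53)²) = √(9.854727 + 9.283959) = 4.3748 km
C–D: √((0.0624·111.32)² + (-0.0567·50.53)²) = √(48.252028 + 8.208517) = 7.5140 km
B–D: √((0.0906·111.32)² + (0.0036·50.53)²) = √(101.719166 + 0.033091) = 10.0872 km
D–E: √((0.1095·111.32)² + (0.0274·50.53)²) = √(148.584885 + 1.916901) = 12.2679 km
D–F: √((0.1109·111.32)² + (0.0128·50.53)²) = √(152.408605 + 0.418330) = 12.3623 km
C–E: √((0.1719·111.32)² + (-0.0293·50.53)²) = √(366.182975 + 2.191966) = 19.1931 km
C–F: √((0.1733·111.32)² + (-0.0439·50.53)²) = √(372.171850 + 4.920708) = 19.4189 km
B–E: √((0.2001·111.32)² + (0.0310·50.53)²) = √(496.181506 + 2.453703) = 22.3301 km
B–F: √((0.2015·111.32)² + (0.0164·50.53)²) = √(503.148864 + 0.686730) = 22.4463 km
Closest pair: E–F at 0.7540 km.

E and F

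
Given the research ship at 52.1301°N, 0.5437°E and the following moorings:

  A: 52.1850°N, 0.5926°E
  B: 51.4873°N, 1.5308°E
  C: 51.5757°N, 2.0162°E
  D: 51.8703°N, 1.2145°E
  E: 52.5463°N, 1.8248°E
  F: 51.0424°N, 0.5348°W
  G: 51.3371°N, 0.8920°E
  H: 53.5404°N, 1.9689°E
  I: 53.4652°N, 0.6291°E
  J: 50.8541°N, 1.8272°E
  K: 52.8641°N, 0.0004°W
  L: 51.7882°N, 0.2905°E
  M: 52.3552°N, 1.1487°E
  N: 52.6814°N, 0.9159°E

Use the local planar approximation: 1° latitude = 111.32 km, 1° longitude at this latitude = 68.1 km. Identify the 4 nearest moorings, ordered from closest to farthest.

A, L, M, D

Distances from 52.1301°N, 0.5437°E:
A: 6.9599 km
B: 98.1787 km
C: 117.7471 km
D: 54.0668 km
E: 98.7822 km
F: 141.6168 km
G: 91.4078 km
H: 184.5730 km
I: 148.7371 km
J: 166.7827 km
K: 89.7178 km
L: 41.7840 km
M: 48.2223 km
N: 66.3990 km
Sorted: A (6.9599 km) < L (41.7840 km) < M (48.2223 km) < D (54.0668 km) < N (66.3990 km) < K (89.7178 km) < …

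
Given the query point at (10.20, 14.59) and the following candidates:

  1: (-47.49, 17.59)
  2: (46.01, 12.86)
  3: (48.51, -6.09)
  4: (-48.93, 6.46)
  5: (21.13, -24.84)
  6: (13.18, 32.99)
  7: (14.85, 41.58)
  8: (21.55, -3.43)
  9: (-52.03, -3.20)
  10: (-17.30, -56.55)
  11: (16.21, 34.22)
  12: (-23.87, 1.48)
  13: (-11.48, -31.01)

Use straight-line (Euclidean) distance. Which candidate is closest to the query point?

6

Distances from (10.20, 14.59):
1: √((-57.69)² + (3.00)²) = √(3328.1361 + 9.0000) = 57.77
2: √((35.81)² + (-1.73)²) = √(1282.3561 + 2.9929) = 35.85
3: √((38.31)² + (-20.68)²) = √(1467.6561 + 427.6624) = 43.54
4: √((-59.13)² + (-8.13)²) = √(3496.3569 + 66.0969) = 59.69
5: √((10.93)² + (-39.43)²) = √(119.4649 + 1554.7249) = 40.92
6: √((2.98)² + (18.40)²) = √(8.8804 + 338.5600) = 18.64
7: √((4.65)² + (26.99)²) = √(21.6225 + 728.4601) = 27.39
8: √((11.35)² + (-18.02)²) = √(128.8225 + 324.7204) = 21.30
9: √((-62.23)² + (-17.79)²) = √(3872.5729 + 316.4841) = 64.72
10: √((-27.50)² + (-71.14)²) = √(756.2500 + 5060.8996) = 76.27
11: √((6.01)² + (19.63)²) = √(36.1201 + 385.3369) = 20.53
12: √((-34.07)² + (-13.11)²) = √(1160.7649 + 171.8721) = 36.51
13: √((-21.68)² + (-45.60)²) = √(470.0224 + 2079.3600) = 50.49
Minimum: 6 at 18.64.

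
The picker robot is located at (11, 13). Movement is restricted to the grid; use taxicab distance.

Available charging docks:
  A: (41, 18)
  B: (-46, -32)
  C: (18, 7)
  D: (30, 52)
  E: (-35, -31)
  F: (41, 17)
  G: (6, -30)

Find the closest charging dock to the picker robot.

C

Distances from (11, 13):
A: |30| + |5| = 30 + 5 = 35
B: |-57| + |-45| = 57 + 45 = 102
C: |7| + |-6| = 7 + 6 = 13
D: |19| + |39| = 19 + 39 = 58
E: |-46| + |-44| = 46 + 44 = 90
F: |30| + |4| = 30 + 4 = 34
G: |-5| + |-43| = 5 + 43 = 48
Minimum: C at 13.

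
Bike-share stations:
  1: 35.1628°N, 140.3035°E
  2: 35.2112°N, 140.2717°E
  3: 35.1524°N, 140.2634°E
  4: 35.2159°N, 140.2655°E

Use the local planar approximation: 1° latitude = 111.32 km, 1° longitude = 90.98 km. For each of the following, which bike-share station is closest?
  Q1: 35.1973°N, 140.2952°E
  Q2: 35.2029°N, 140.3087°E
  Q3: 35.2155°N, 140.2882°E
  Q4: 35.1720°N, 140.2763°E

Q1 at 35.1973°N, 140.2952°E:
  1: √((-0.0345·111.32)² + (0.0083·90.98)²) = √(14.749747 + 0.570227) = 3.9141 km
  2: √((0.0139·111.32)² + (-0.0235·90.98)²) = √(2.394286 + 4.571172) = 2.6392 km
  3: √((-0.0449·111.32)² + (-0.0318·90.98)²) = √(24.982683 + 8.370398) = 5.7752 km
  4: √((0.0186·111.32)² + (-0.0297·90.98)²) = √(4.287186 + 7.301377) = 3.4042 km
  → nearest: 2 (2.6392 km)
Q2 at 35.2029°N, 140.3087°E:
  1: √((-0.0401·111.32)² + (-0.0052·90.98)²) = √(19.926689 + 0.223820) = 4.4889 km
  2: √((0.0083·111.32)² + (-0.0370·90.98)²) = √(0.853695 + 11.331706) = 3.4908 km
  3: √((-0.0505·111.32)² + (-0.0453·90.98)²) = √(31.603061 + 16.985889) = 6.9706 km
  4: √((0.0130·111.32)² + (-0.0432·90.98)²) = √(2.094272 + 15.447541) = 4.1883 km
  → nearest: 2 (3.4908 km)
Q3 at 35.2155°N, 140.2882°E:
  1: √((-0.0527·111.32)² + (0.0153·90.98)²) = √(34.416573 + 1.937647) = 6.0294 km
  2: √((-0.0043·111.32)² + (-0.0165·90.98)²) = √(0.229131 + 2.253511) = 1.5756 km
  3: √((-0.0631·111.32)² + (-0.0248·90.98)²) = √(49.340678 + 5.090908) = 7.3778 km
  4: √((0.0004·111.32)² + (-0.0227·90.98)²) = √(0.001983 + 4.265241) = 2.0657 km
  → nearest: 2 (1.5756 km)
Q4 at 35.1720°N, 140.2763°E:
  1: √((-0.0092·111.32)² + (0.0272·90.98)²) = √(1.048871 + 6.123922) = 2.6782 km
  2: √((0.0392·111.32)² + (-0.0046·90.98)²) = √(19.042262 + 0.175149) = 4.3838 km
  3: √((-0.0196·111.32)² + (-0.0129·90.98)²) = √(4.760565 + 1.377436) = 2.4775 km
  4: √((0.0439·111.32)² + (-0.0108·90.98)²) = √(23.882261 + 0.965471) = 4.9847 km
  → nearest: 3 (2.4775 km)

Q1→2; Q2→2; Q3→2; Q4→3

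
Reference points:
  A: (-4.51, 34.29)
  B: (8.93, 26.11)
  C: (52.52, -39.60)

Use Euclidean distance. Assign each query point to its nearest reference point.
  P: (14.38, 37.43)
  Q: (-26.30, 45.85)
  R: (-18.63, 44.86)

P at (14.38, 37.43):
  A: √((-18.89)² + (-3.14)²) = √(356.8321 + 9.8596) = 19.15
  B: √((-5.45)² + (-11.32)²) = √(29.7025 + 128.1424) = 12.56
  C: √((38.14)² + (-77.03)²) = √(1454.6596 + 5933.6209) = 85.96
  → nearest: B (12.56)
Q at (-26.30, 45.85):
  A: √((21.79)² + (-11.56)²) = √(474.8041 + 133.6336) = 24.67
  B: √((35.23)² + (-19.74)²) = √(1241.1529 + 389.6676) = 40.38
  C: √((78.82)² + (-85.45)²) = √(6212.5924 + 7301.7025) = 116.25
  → nearest: A (24.67)
R at (-18.63, 44.86):
  A: √((14.12)² + (-10.57)²) = √(199.3744 + 111.7249) = 17.64
  B: √((27.56)² + (-18.75)²) = √(759.5536 + 351.5625) = 33.33
  C: √((71.15)² + (-84.46)²) = √(5062.3225 + 7133.4916) = 110.43
  → nearest: A (17.64)

P→B; Q→A; R→A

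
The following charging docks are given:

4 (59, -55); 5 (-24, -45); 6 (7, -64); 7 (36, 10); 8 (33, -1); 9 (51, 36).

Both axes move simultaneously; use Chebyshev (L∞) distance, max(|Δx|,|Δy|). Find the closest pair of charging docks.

Pairwise distances:
7–8: 11
7–9: 26
5–6: 31
8–9: 37
4–6: 52
4–8: 54
5–8: 57
5–7: 60
6–8: 63
4–7: 65
6–7: 74
5–9: 81
4–5: 83
4–9: 91
6–9: 100
Closest pair: 7–8 at 11.

7 and 8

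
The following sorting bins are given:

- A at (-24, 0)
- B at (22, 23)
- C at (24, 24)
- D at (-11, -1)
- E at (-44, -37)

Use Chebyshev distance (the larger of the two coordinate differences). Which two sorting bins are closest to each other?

Pairwise distances:
B–C: 2
A–D: 13
B–D: 33
C–D: 35
D–E: 36
A–E: 37
A–B: 46
A–C: 48
B–E: 66
C–E: 68
Closest pair: B–C at 2.

B and C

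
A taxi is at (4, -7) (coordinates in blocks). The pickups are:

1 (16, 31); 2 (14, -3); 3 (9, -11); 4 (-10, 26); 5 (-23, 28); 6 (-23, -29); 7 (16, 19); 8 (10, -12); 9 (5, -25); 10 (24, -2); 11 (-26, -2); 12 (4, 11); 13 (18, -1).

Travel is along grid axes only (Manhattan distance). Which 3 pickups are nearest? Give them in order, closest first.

Distances from (4, -7):
1: 50 blocks
2: 14 blocks
3: 9 blocks
4: 47 blocks
5: 62 blocks
6: 49 blocks
7: 38 blocks
8: 11 blocks
9: 19 blocks
10: 25 blocks
11: 35 blocks
12: 18 blocks
13: 20 blocks
Sorted: 3 (9 blocks) < 8 (11 blocks) < 2 (14 blocks) < 12 (18 blocks) < 9 (19 blocks) < …

3, 8, 2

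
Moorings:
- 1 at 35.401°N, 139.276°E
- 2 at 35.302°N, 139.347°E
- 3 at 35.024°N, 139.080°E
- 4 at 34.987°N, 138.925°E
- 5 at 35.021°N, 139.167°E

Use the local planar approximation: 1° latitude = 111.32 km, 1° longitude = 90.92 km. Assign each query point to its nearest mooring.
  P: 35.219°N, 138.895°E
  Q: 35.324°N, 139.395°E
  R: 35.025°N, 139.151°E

P→4; Q→2; R→5

P at 35.219°N, 138.895°E:
  1: √((0.182·111.32)² + (0.381·90.92)²) = √(410.47732 + 1199.96563) = 40.130 km
  2: √((0.083·111.32)² + (0.452·90.92)²) = √(85.36947 + 1688.86807) = 42.122 km
  3: √((-0.195·111.32)² + (0.185·90.92)²) = √(471.21121 + 282.91913) = 27.461 km
  4: √((-0.232·111.32)² + (0.030·90.92)²) = √(666.99467 + 7.43980) = 25.970 km
  5: √((-0.198·111.32)² + (0.272·90.92)²) = √(485.82155 + 611.58477) = 33.127 km
  → nearest: 4 (25.970 km)
Q at 35.324°N, 139.395°E:
  1: √((0.077·111.32)² + (-0.119·90.92)²) = √(73.47301 + 117.06115) = 13.803 km
  2: √((-0.022·111.32)² + (-0.048·90.92)²) = √(5.99780 + 19.04589) = 5.004 km
  3: √((-0.300·111.32)² + (-0.315·90.92)²) = √(1115.29282 + 820.23814) = 43.995 km
  4: √((-0.337·111.32)² + (-0.470·90.92)²) = √(1407.36322 + 1826.05801) = 56.863 km
  5: √((-0.303·111.32)² + (-0.228·90.92)²) = √(1137.71020 + 429.72295) = 39.591 km
  → nearest: 2 (5.004 km)
R at 35.025°N, 139.151°E:
  1: √((0.376·111.32)² + (0.125·90.92)²) = √(1751.95152 + 129.16323) = 43.372 km
  2: √((0.277·111.32)² + (0.196·90.92)²) = √(950.83669 + 317.56380) = 35.615 km
  3: √((-0.001·111.32)² + (-0.071·90.92)²) = √(0.01239 + 41.67116) = 6.456 km
  4: √((-0.038·111.32)² + (-0.226·90.92)²) = √(17.89425 + 422.21702) = 20.979 km
  5: √((-0.004·111.32)² + (0.016·90.92)²) = √(0.19827 + 2.11621) = 1.521 km
  → nearest: 5 (1.521 km)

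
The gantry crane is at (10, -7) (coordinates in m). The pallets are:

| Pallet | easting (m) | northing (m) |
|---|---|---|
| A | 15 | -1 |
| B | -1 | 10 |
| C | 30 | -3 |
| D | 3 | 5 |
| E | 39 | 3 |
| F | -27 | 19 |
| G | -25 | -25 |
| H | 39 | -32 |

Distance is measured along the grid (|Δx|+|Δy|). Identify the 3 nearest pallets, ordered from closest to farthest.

A, D, C

Distances from (10, -7):
A: |5| + |6| = 5 + 6 = 11 m
B: |-11| + |17| = 11 + 17 = 28 m
C: |20| + |4| = 20 + 4 = 24 m
D: |-7| + |12| = 7 + 12 = 19 m
E: |29| + |10| = 29 + 10 = 39 m
F: |-37| + |26| = 37 + 26 = 63 m
G: |-35| + |-18| = 35 + 18 = 53 m
H: |29| + |-25| = 29 + 25 = 54 m
Sorted: A (11 m) < D (19 m) < C (24 m) < B (28 m) < E (39 m) < …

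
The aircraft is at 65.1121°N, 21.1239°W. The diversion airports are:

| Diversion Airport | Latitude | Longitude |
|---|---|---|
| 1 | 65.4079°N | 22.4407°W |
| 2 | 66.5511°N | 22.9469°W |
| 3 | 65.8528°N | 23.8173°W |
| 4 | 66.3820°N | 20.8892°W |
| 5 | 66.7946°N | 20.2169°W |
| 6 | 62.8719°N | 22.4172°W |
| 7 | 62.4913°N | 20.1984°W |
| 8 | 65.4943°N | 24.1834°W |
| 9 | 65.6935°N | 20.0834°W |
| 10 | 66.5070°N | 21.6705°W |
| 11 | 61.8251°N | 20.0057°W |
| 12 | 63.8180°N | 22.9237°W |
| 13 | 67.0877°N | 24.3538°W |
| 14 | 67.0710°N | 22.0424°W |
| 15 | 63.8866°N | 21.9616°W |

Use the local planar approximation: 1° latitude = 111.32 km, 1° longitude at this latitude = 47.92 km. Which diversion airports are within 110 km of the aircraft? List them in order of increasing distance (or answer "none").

Distances from 65.1121°N, 21.1239°W:
1: 71.1760 km
2: 182.4613 km
3: 153.1576 km
4: 141.8120 km
5: 192.2728 km
6: 256.9646 km
7: 295.0991 km
8: 152.6600 km
9: 81.7004 km
10: 157.4739 km
11: 369.8115 km
12: 167.9032 km
13: 268.9281 km
14: 222.4624 km
15: 142.2061 km
Threshold 110 km: 1 (71.1760 km), 9 (81.7004 km) are within range.

1, 9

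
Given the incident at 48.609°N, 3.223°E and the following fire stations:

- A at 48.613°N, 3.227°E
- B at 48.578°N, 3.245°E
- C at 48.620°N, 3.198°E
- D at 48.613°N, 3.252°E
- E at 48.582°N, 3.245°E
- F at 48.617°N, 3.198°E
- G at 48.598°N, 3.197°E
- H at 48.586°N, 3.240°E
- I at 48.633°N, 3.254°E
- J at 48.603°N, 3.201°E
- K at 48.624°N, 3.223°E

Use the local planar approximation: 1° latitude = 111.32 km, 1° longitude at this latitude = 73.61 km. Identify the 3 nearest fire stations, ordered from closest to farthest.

A, K, J

Distances from 48.609°N, 3.223°E:
A: 0.534 km
B: 3.812 km
C: 2.210 km
D: 2.181 km
E: 3.414 km
F: 2.044 km
G: 2.272 km
H: 2.850 km
I: 3.514 km
J: 1.752 km
K: 1.670 km
Sorted: A (0.534 km) < K (1.670 km) < J (1.752 km) < F (2.044 km) < D (2.181 km) < …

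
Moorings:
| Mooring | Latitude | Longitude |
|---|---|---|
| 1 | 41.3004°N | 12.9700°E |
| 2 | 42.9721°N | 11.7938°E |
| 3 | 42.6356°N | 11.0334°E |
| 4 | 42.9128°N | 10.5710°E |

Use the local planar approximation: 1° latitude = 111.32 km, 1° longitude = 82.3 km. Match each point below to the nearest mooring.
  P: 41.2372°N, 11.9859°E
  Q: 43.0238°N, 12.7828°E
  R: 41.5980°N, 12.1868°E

P→1; Q→2; R→1

P at 41.2372°N, 11.9859°E:
  1: 81.2964 km
  2: 193.7751 km
  3: 174.2935 km
  4: 219.8917 km
  → nearest: 1 (81.2964 km)
Q at 43.0238°N, 12.7828°E:
  1: 192.4665 km
  2: 81.5979 km
  3: 150.3212 km
  4: 182.4500 km
  → nearest: 2 (81.5979 km)
R at 41.5980°N, 12.1868°E:
  1: 72.4726 km
  2: 156.3469 km
  3: 149.5068 km
  4: 197.7525 km
  → nearest: 1 (72.4726 km)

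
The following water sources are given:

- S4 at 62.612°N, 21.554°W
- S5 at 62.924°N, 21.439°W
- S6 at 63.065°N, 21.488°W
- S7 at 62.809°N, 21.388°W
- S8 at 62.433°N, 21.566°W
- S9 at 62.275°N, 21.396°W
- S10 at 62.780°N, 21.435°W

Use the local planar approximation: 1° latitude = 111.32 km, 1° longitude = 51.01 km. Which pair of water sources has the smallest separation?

Pairwise distances:
S4–S5: 35.224 km
S4–S6: 50.540 km
S4–S7: 23.508 km
S4–S8: 19.936 km
S4–S9: 38.371 km
S4–S10: 19.662 km
S5–S6: 15.894 km
S5–S7: 13.063 km
S5–S8: 55.041 km
S5–S9: 72.280 km
S5–S10: 16.031 km
S6–S7: 28.951 km
S6–S8: 70.467 km
S6–S9: 88.068 km
S6–S10: 31.841 km
S7–S8: 42.830 km
S7–S9: 59.446 km
S7–S10: 4.021 km
S8–S9: 19.610 km
S8–S10: 39.202 km
S9–S10: 56.252 km
Closest pair: S7–S10 at 4.021 km.

S7 and S10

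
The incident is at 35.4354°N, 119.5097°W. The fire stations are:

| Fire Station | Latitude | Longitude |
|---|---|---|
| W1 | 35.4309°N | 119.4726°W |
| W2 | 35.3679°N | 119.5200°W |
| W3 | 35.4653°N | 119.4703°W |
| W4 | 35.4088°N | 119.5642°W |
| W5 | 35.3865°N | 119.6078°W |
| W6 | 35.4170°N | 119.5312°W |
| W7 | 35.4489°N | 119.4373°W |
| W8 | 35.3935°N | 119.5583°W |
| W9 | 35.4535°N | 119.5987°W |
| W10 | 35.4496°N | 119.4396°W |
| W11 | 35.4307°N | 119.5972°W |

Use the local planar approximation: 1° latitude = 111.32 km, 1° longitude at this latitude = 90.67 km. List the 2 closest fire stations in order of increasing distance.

W6, W1

Distances from 35.4354°N, 119.5097°W:
W1: 3.4010 km
W2: 7.5719 km
W3: 4.8827 km
W4: 5.7608 km
W5: 10.4282 km
W6: 2.8277 km
W7: 6.7343 km
W8: 6.4167 km
W9: 8.3174 km
W10: 6.5496 km
W11: 7.9509 km
Sorted: W6 (2.8277 km) < W1 (3.4010 km) < W3 (4.8827 km) < W4 (5.7608 km) < …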